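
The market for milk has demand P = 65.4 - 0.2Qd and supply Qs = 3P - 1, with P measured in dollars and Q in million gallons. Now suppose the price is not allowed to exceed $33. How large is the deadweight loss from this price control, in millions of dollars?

153.6

Rearranging demand gives Qd = 327 - 5P. Equilibrium: 327 - 5P = 3P - 1, so 328 = 8P and P* = 41, Q* = 122.
Since 33 < 41, the ceiling is binding.
At P = 33: Qd = 327 - 5·33 = 162 and Qs = 3·33 - 1 = 98.
Quantity traded falls to 98. At Q = 98 the demand price is (327 - 98)/5 = 45.8 and the supply price is (1 + 98)/3 = 33.
Deadweight loss = ½ · (45.8 - 33) · (122 - 98) = ½ · 12.8 · 24 = 153.6.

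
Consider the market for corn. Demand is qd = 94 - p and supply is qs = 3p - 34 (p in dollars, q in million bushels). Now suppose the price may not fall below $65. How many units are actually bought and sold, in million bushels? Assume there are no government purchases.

29

In a free market, 94 - p = 3p - 34 gives the equilibrium p* = 32, q* = 62.
Since 65 > 32, the floor is binding.
At p = 65: qd = 94 - 65 = 29 and qs = 3·65 - 34 = 161.
The quantity actually transacted is the short side, demand: 29.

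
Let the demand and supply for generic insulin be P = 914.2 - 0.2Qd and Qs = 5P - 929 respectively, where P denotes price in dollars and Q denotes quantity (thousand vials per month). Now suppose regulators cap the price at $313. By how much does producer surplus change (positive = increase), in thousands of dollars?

Rearranging demand gives Qd = 4571 - 5P. In a free market, 4571 - 5P = 5P - 929 gives the equilibrium P* = 550, Q* = 1821.
Because the ceiling (313) lies below the market-clearing price, it is binding.
At P = 313: Qd = 4571 - 5·313 = 3006 and Qs = 5·313 - 929 = 636.
Producer surplus without the control is ½ · (550 - 185.8) · 1821 = 331604.1.
With the ceiling, producers sell 636 units at 313, so PS = ½ · (313 - 185.8) · 636 = 40449.6.
Change in producer surplus = 40449.6 - 331604.1 = -291154.5.

-291154.5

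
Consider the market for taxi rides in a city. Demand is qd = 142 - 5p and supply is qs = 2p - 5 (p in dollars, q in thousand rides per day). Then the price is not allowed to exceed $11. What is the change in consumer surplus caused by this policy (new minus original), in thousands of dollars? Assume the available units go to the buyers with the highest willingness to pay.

Without the control the market clears where 142 - 5p = 2p - 5, i.e. p* = 21 and q* = 37.
Since 11 < 21, the ceiling is binding.
At p = 11: qd = 142 - 5·11 = 87 and qs = 2·11 - 5 = 17.
Consumer surplus without the control is ½ · (28.4 - 21) · 37 = 136.9.
With the ceiling, 17 units are sold at 11 (assume they go to the highest-value buyers). The demand price at q = 17 is 25, so CS = ½ · [(28.4 - 11) + (25 - 11)] · 17 = 266.9.
Change in consumer surplus = 266.9 - 136.9 = 130.

130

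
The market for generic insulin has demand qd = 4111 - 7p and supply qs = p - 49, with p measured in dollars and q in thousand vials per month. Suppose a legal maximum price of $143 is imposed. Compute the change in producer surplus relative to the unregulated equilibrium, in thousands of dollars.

-106502.5

Without the control the market clears where 4111 - 7p = p - 49, i.e. p* = 520 and q* = 471.
Since 143 < 520, the ceiling is binding.
At p = 143: qd = 4111 - 7·143 = 3110 and qs = 143 - 49 = 94.
Producer surplus without the control is ½ · (520 - 49) · 471 = 110920.5.
With the ceiling, producers sell 94 units at 143, so PS = ½ · (143 - 49) · 94 = 4418.
Change in producer surplus = 4418 - 110920.5 = -106502.5.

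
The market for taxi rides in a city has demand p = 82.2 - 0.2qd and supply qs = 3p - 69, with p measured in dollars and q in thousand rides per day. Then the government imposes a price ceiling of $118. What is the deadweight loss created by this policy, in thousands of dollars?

0

Rearranging demand gives qd = 411 - 5p. In a free market, 411 - 5p = 3p - 69 gives the equilibrium p* = 60, q* = 111.
Since 118 is above p* = 60, the ceiling does not bind and the free-market outcome prevails.
Since the control does not bind, no trades are prevented and deadweight loss is zero.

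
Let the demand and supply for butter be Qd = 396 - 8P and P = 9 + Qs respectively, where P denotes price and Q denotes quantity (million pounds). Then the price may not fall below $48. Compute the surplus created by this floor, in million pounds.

Rearranging supply gives Qs = P - 9. In a free market, 396 - 8P = P - 9 gives the equilibrium P* = 45, Q* = 36.
Because the floor (48) lies above the market-clearing price, it is binding.
At P = 48: Qd = 396 - 8·48 = 12 and Qs = 48 - 9 = 39.
Surplus = Qs - Qd = 39 - 12 = 27.

27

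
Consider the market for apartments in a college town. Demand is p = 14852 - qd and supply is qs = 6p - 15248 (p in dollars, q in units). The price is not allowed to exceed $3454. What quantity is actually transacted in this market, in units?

5476

Rearranging demand gives qd = 14852 - p. Without the control the market clears where 14852 - p = 6p - 15248, i.e. p* = 4300 and q* = 10552.
The ceiling of 3454 is below the equilibrium price 4300, so it binds.
At p = 3454: qd = 14852 - 3454 = 11398 and qs = 6·3454 - 15248 = 5476.
The quantity actually transacted is the short side, supply: 5476.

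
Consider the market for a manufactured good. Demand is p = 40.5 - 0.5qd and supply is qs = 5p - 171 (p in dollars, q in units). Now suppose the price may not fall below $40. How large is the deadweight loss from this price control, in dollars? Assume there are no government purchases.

Rearranging demand gives qd = 81 - 2p. In a free market, 81 - 2p = 5p - 171 gives the equilibrium p* = 36, q* = 9.
Because the floor (40) lies above the market-clearing price, it is binding.
At p = 40: qd = 81 - 2·40 = 1 and qs = 5·40 - 171 = 29.
Quantity traded falls to 1. At q = 1 the demand price is (81 - 1)/2 = 40 and the supply price is (171 + 1)/5 = 34.4.
Deadweight loss = ½ · (40 - 34.4) · (9 - 1) = ½ · 5.6 · 8 = 22.4.

22.4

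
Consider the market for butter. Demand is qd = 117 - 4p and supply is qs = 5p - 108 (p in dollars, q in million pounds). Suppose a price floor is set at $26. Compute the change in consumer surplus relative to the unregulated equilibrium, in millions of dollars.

-15

Setting quantity demanded equal to quantity supplied, 117 - 4p = 5p - 108, gives p* = 25 and q* = 17.
Since 26 > 25, the floor is binding.
At p = 26: qd = 117 - 4·26 = 13 and qs = 5·26 - 108 = 22.
Consumer surplus without the control is ½ · (29.25 - 25) · 17 = 36.125.
With the floor, consumers buy 13 units at 26, so CS = ½ · (29.25 - 26) · 13 = 21.125.
Change in consumer surplus = 21.125 - 36.125 = -15.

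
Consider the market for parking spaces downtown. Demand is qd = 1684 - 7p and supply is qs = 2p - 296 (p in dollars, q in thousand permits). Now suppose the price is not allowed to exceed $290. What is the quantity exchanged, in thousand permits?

Setting quantity demanded equal to quantity supplied, 1684 - 7p = 2p - 296, gives p* = 220 and q* = 144.
Since 290 is above p* = 220, the ceiling does not bind and the free-market outcome prevails.

144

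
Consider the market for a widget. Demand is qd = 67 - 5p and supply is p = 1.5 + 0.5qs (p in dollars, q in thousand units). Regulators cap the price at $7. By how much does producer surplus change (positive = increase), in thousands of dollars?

Rearranging supply gives qs = 2p - 3. Equilibrium: 67 - 5p = 2p - 3, so 70 = 7p and p* = 10, q* = 17.
The ceiling of 7 is below the equilibrium price 10, so it binds.
At p = 7: qd = 67 - 5·7 = 32 and qs = 2·7 - 3 = 11.
Producer surplus without the control is ½ · (10 - 1.5) · 17 = 72.25.
With the ceiling, producers sell 11 units at 7, so PS = ½ · (7 - 1.5) · 11 = 30.25.
Change in producer surplus = 30.25 - 72.25 = -42.

-42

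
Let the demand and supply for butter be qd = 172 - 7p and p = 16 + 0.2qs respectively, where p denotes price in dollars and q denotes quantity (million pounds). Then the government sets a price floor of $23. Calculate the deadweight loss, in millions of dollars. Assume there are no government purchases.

33.6

Rearranging supply gives qs = 5p - 80. In a free market, 172 - 7p = 5p - 80 gives the equilibrium p* = 21, q* = 25.
Because the floor (23) lies above the market-clearing price, it is binding.
At p = 23: qd = 172 - 7·23 = 11 and qs = 5·23 - 80 = 35.
Quantity traded falls to 11. At q = 11 the demand price is (172 - 11)/7 = 23 and the supply price is (80 + 11)/5 = 18.2.
Deadweight loss = ½ · (23 - 18.2) · (25 - 11) = ½ · 4.8 · 14 = 33.6.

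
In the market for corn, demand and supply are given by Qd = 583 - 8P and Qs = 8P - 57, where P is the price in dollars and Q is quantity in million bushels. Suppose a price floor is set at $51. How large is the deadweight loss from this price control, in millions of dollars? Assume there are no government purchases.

968

Equilibrium: 583 - 8P = 8P - 57, so 640 = 16P and P* = 40, Q* = 263.
Because the floor (51) lies above the market-clearing price, it is binding.
At P = 51: Qd = 583 - 8·51 = 175 and Qs = 8·51 - 57 = 351.
Quantity traded falls to 175. At Q = 175 the demand price is (583 - 175)/8 = 51 and the supply price is (57 + 175)/8 = 29.
Deadweight loss = ½ · (51 - 29) · (263 - 175) = ½ · 22 · 88 = 968.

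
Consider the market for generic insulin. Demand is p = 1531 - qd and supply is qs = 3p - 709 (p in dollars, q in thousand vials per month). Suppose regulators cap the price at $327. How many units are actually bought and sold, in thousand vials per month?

Rearranging demand gives qd = 1531 - p. Equilibrium: 1531 - p = 3p - 709, so 2240 = 4p and p* = 560, q* = 971.
Because the ceiling (327) lies below the market-clearing price, it is binding.
At p = 327: qd = 1531 - 327 = 1204 and qs = 3·327 - 709 = 272.
The quantity actually transacted is the short side, supply: 272.

272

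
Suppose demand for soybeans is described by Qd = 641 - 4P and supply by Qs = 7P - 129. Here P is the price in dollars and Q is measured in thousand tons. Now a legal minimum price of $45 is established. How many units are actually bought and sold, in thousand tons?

361

Without the control the market clears where 641 - 4P = 7P - 129, i.e. P* = 70 and Q* = 361.
The floor of 45 is below the equilibrium price 70, so it is not binding; the market clears at P* = 70, Q* = 361.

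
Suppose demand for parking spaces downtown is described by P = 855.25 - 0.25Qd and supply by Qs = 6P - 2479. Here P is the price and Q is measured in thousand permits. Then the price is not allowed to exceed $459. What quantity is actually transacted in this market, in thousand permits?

275

Rearranging demand gives Qd = 3421 - 4P. Equilibrium: 3421 - 4P = 6P - 2479, so 5900 = 10P and P* = 590, Q* = 1061.
The ceiling of 459 is below the equilibrium price 590, so it binds.
At P = 459: Qd = 3421 - 4·459 = 1585 and Qs = 6·459 - 2479 = 275.
The quantity actually transacted is the short side, supply: 275.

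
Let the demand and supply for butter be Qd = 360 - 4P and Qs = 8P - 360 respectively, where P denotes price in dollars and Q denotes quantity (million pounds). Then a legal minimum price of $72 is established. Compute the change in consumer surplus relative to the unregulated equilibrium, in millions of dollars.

-1152

Without the control the market clears where 360 - 4P = 8P - 360, i.e. P* = 60 and Q* = 120.
The floor of 72 is above the equilibrium price 60, so it binds.
At P = 72: Qd = 360 - 4·72 = 72 and Qs = 8·72 - 360 = 216.
Consumer surplus without the control is ½ · (90 - 60) · 120 = 1800.
With the floor, consumers buy 72 units at 72, so CS = ½ · (90 - 72) · 72 = 648.
Change in consumer surplus = 648 - 1800 = -1152.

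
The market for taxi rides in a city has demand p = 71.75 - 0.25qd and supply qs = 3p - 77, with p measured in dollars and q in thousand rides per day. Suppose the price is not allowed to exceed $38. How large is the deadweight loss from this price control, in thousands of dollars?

Rearranging demand gives qd = 287 - 4p. In a free market, 287 - 4p = 3p - 77 gives the equilibrium p* = 52, q* = 79.
Since 38 < 52, the ceiling is binding.
At p = 38: qd = 287 - 4·38 = 135 and qs = 3·38 - 77 = 37.
Quantity traded falls to 37. At q = 37 the demand price is (287 - 37)/4 = 62.5 and the supply price is (77 + 37)/3 = 38.
Deadweight loss = ½ · (62.5 - 38) · (79 - 37) = ½ · 24.5 · 42 = 514.5.

514.5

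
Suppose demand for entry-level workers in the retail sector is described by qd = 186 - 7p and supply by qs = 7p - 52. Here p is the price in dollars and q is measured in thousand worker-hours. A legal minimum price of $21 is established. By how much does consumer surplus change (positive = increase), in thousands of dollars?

In a free market, 186 - 7p = 7p - 52 gives the equilibrium p* = 17, q* = 67.
Because the floor (21) lies above the market-clearing price, it is binding.
At p = 21: qd = 186 - 7·21 = 39 and qs = 7·21 - 52 = 95.
Consumer surplus without the control is ½ · (186/7 - 17) · 67 = 4489/14.
With the floor, consumers buy 39 units at 21, so CS = ½ · (186/7 - 21) · 39 = 1521/14.
Change in consumer surplus = 1521/14 - 4489/14 = -212.

-212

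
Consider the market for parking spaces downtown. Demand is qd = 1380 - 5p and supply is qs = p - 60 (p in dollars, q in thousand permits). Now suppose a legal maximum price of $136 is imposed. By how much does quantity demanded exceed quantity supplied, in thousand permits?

Without the control the market clears where 1380 - 5p = p - 60, i.e. p* = 240 and q* = 180.
Because the ceiling (136) lies below the market-clearing price, it is binding.
At p = 136: qd = 1380 - 5·136 = 700 and qs = 136 - 60 = 76.
Shortage = qd - qs = 700 - 76 = 624.

624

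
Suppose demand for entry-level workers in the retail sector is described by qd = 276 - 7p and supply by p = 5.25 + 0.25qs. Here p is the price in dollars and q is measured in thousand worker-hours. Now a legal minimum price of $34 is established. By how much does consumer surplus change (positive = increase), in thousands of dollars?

-437.5

Rearranging supply gives qs = 4p - 21. Without the control the market clears where 276 - 7p = 4p - 21, i.e. p* = 27 and q* = 87.
The floor of 34 is above the equilibrium price 27, so it binds.
At p = 34: qd = 276 - 7·34 = 38 and qs = 4·34 - 21 = 115.
Consumer surplus without the control is ½ · (276/7 - 27) · 87 = 7569/14.
With the floor, consumers buy 38 units at 34, so CS = ½ · (276/7 - 34) · 38 = 722/7.
Change in consumer surplus = 722/7 - 7569/14 = -437.5.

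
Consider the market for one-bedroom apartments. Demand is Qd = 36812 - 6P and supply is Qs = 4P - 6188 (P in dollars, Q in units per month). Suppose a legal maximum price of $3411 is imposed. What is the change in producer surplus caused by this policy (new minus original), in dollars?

-8209026

In a free market, 36812 - 6P = 4P - 6188 gives the equilibrium P* = 4300, Q* = 11012.
The ceiling of 3411 is below the equilibrium price 4300, so it binds.
At P = 3411: Qd = 36812 - 6·3411 = 16346 and Qs = 4·3411 - 6188 = 7456.
Producer surplus without the control is ½ · (4300 - 1547) · 11012 = 15158018.
With the ceiling, producers sell 7456 units at 3411, so PS = ½ · (3411 - 1547) · 7456 = 6948992.
Change in producer surplus = 6948992 - 15158018 = -8209026.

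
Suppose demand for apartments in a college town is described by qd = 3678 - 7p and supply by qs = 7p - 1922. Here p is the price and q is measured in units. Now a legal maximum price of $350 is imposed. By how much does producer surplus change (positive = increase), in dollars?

-35150

Without the control the market clears where 3678 - 7p = 7p - 1922, i.e. p* = 400 and q* = 878.
The ceiling of 350 is below the equilibrium price 400, so it binds.
At p = 350: qd = 3678 - 7·350 = 1228 and qs = 7·350 - 1922 = 528.
Producer surplus without the control is ½ · (400 - 1922/7) · 878 = 385442/7.
With the ceiling, producers sell 528 units at 350, so PS = ½ · (350 - 1922/7) · 528 = 139392/7.
Change in producer surplus = 139392/7 - 385442/7 = -35150.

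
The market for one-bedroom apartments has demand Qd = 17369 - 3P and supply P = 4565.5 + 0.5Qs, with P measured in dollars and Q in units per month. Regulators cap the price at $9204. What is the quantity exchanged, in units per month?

Rearranging supply gives Qs = 2P - 9131. In a free market, 17369 - 3P = 2P - 9131 gives the equilibrium P* = 5300, Q* = 1469.
Since 9204 is above P* = 5300, the ceiling does not bind and the free-market outcome prevails.

1469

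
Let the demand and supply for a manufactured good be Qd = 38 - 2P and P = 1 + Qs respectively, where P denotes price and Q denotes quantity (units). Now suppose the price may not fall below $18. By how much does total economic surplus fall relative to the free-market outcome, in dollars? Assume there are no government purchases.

Rearranging supply gives Qs = P - 1. Setting quantity demanded equal to quantity supplied, 38 - 2P = P - 1, gives P* = 13 and Q* = 12.
Since 18 > 13, the floor is binding.
At P = 18: Qd = 38 - 2·18 = 2 and Qs = 18 - 1 = 17.
Quantity traded falls to 2. At Q = 2 the demand price is (38 - 2)/2 = 18 and the supply price is 1 + 2 = 3.
Deadweight loss = ½ · (18 - 3) · (12 - 2) = ½ · 15 · 10 = 75.

75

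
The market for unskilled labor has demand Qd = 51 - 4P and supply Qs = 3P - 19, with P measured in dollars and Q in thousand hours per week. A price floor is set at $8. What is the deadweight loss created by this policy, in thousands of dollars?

Without the control the market clears where 51 - 4P = 3P - 19, i.e. P* = 10 and Q* = 11.
Since 8 is below P* = 10, the floor does not bind and the free-market outcome prevails.
Since the control does not bind, no trades are prevented and deadweight loss is zero.

0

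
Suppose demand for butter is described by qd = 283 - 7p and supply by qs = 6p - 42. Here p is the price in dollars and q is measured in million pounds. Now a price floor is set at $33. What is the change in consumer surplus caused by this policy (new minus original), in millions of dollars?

In a free market, 283 - 7p = 6p - 42 gives the equilibrium p* = 25, q* = 108.
Since 33 > 25, the floor is binding.
At p = 33: qd = 283 - 7·33 = 52 and qs = 6·33 - 42 = 156.
Consumer surplus without the control is ½ · (283/7 - 25) · 108 = 5832/7.
With the floor, consumers buy 52 units at 33, so CS = ½ · (283/7 - 33) · 52 = 1352/7.
Change in consumer surplus = 1352/7 - 5832/7 = -640.

-640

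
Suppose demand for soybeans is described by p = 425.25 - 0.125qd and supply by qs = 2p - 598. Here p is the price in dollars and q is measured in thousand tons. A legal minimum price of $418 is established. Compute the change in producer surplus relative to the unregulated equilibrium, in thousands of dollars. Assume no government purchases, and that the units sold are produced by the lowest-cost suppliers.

Rearranging demand gives qd = 3402 - 8p. In a free market, 3402 - 8p = 2p - 598 gives the equilibrium p* = 400, q* = 202.
Because the floor (418) lies above the market-clearing price, it is binding.
At p = 418: qd = 3402 - 8·418 = 58 and qs = 2·418 - 598 = 238.
Producer surplus without the control is ½ · (400 - 299) · 202 = 10201.
With the floor, 58 units are sold at 418. The supply price at q = 58 is 328, so PS = ½ · [(418 - 299) + (418 - 328)] · 58 = 6061.
Change in producer surplus = 6061 - 10201 = -4140.

-4140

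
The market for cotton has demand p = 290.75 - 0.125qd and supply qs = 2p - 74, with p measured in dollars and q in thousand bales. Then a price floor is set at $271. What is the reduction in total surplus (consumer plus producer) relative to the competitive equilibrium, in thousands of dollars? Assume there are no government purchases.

19220

Rearranging demand gives qd = 2326 - 8p. Equilibrium: 2326 - 8p = 2p - 74, so 2400 = 10p and p* = 240, q* = 406.
Because the floor (271) lies above the market-clearing price, it is binding.
At p = 271: qd = 2326 - 8·271 = 158 and qs = 2·271 - 74 = 468.
Quantity traded falls to 158. At q = 158 the demand price is (2326 - 158)/8 = 271 and the supply price is (74 + 158)/2 = 116.
Deadweight loss = ½ · (271 - 116) · (406 - 158) = ½ · 155 · 248 = 19220.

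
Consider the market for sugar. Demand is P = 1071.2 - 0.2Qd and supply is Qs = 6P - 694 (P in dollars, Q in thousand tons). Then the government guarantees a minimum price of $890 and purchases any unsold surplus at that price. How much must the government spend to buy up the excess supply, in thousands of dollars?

Rearranging demand gives Qd = 5356 - 5P. Equilibrium: 5356 - 5P = 6P - 694, so 6050 = 11P and P* = 550, Q* = 2606.
Since 890 > 550, the floor is binding.
At P = 890: Qd = 5356 - 5·890 = 906 and Qs = 6·890 - 694 = 4646.
Surplus = Qs - Qd = 3740.
Government expenditure = surplus × support price = 3740 × 890 = 3328600.

3328600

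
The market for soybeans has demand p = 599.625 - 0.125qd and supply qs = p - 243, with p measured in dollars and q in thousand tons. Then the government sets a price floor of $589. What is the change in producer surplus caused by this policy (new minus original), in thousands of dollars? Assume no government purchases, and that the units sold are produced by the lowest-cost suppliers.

Rearranging demand gives qd = 4797 - 8p. In a free market, 4797 - 8p = p - 243 gives the equilibrium p* = 560, q* = 317.
Since 589 > 560, the floor is binding.
At p = 589: qd = 4797 - 8·589 = 85 and qs = 589 - 243 = 346.
Producer surplus without the control is ½ · (560 - 243) · 317 = 50244.5.
With the floor, 85 units are sold at 589. The supply price at q = 85 is 328, so PS = ½ · [(589 - 243) + (589 - 328)] · 85 = 25797.5.
Change in producer surplus = 25797.5 - 50244.5 = -24447.

-24447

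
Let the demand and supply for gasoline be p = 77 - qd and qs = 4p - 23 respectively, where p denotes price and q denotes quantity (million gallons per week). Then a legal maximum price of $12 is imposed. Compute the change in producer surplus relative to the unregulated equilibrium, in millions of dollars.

-328

Rearranging demand gives qd = 77 - p. In a free market, 77 - p = 4p - 23 gives the equilibrium p* = 20, q* = 57.
The ceiling of 12 is below the equilibrium price 20, so it binds.
At p = 12: qd = 77 - 12 = 65 and qs = 4·12 - 23 = 25.
Producer surplus without the control is ½ · (20 - 5.75) · 57 = 406.125.
With the ceiling, producers sell 25 units at 12, so PS = ½ · (12 - 5.75) · 25 = 78.125.
Change in producer surplus = 78.125 - 406.125 = -328.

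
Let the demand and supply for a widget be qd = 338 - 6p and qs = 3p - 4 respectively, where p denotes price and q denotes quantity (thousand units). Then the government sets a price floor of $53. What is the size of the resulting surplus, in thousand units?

135

Setting quantity demanded equal to quantity supplied, 338 - 6p = 3p - 4, gives p* = 38 and q* = 110.
Because the floor (53) lies above the market-clearing price, it is binding.
At p = 53: qd = 338 - 6·53 = 20 and qs = 3·53 - 4 = 155.
Surplus = qs - qd = 155 - 20 = 135.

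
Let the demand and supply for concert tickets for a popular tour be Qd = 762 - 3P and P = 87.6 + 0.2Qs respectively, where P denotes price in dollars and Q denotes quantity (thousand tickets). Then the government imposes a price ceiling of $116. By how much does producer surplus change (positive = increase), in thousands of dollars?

Rearranging supply gives Qs = 5P - 438. In a free market, 762 - 3P = 5P - 438 gives the equilibrium P* = 150, Q* = 312.
The ceiling of 116 is below the equilibrium price 150, so it binds.
At P = 116: Qd = 762 - 3·116 = 414 and Qs = 5·116 - 438 = 142.
Producer surplus without the control is ½ · (150 - 87.6) · 312 = 9734.4.
With the ceiling, producers sell 142 units at 116, so PS = ½ · (116 - 87.6) · 142 = 2016.4.
Change in producer surplus = 2016.4 - 9734.4 = -7718.

-7718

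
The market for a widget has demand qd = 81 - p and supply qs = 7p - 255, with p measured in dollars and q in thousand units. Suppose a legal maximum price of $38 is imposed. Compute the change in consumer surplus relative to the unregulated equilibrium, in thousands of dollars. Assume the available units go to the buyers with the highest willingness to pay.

-348

In a free market, 81 - p = 7p - 255 gives the equilibrium p* = 42, q* = 39.
Because the ceiling (38) lies below the market-clearing price, it is binding.
At p = 38: qd = 81 - 38 = 43 and qs = 7·38 - 255 = 11.
Consumer surplus without the control is ½ · (81 - 42) · 39 = 760.5.
With the ceiling, 11 units are sold at 38 (assume they go to the highest-value buyers). The demand price at q = 11 is 70, so CS = ½ · [(81 - 38) + (70 - 38)] · 11 = 412.5.
Change in consumer surplus = 412.5 - 760.5 = -348.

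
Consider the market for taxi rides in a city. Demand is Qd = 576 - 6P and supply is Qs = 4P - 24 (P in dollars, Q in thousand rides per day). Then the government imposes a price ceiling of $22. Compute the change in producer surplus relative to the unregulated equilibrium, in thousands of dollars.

Without the control the market clears where 576 - 6P = 4P - 24, i.e. P* = 60 and Q* = 216.
The ceiling of 22 is below the equilibrium price 60, so it binds.
At P = 22: Qd = 576 - 6·22 = 444 and Qs = 4·22 - 24 = 64.
Producer surplus without the control is ½ · (60 - 6) · 216 = 5832.
With the ceiling, producers sell 64 units at 22, so PS = ½ · (22 - 6) · 64 = 512.
Change in producer surplus = 512 - 5832 = -5320.

-5320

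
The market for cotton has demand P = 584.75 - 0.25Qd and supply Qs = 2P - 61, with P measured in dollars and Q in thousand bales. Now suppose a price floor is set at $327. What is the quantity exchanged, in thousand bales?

739

Rearranging demand gives Qd = 2339 - 4P. Equilibrium: 2339 - 4P = 2P - 61, so 2400 = 6P and P* = 400, Q* = 739.
Since 327 is below P* = 400, the floor does not bind and the free-market outcome prevails.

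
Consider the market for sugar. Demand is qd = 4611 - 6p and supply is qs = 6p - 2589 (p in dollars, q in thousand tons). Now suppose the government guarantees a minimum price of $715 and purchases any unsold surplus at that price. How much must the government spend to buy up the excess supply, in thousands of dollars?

986700

In a free market, 4611 - 6p = 6p - 2589 gives the equilibrium p* = 600, q* = 1011.
Because the floor (715) lies above the market-clearing price, it is binding.
At p = 715: qd = 4611 - 6·715 = 321 and qs = 6·715 - 2589 = 1701.
Surplus = qs - qd = 1380.
Government expenditure = surplus × support price = 1380 × 715 = 986700.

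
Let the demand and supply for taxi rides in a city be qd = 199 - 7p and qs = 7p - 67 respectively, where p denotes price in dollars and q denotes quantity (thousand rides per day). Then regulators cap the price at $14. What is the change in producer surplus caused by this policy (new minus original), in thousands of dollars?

Equilibrium: 199 - 7p = 7p - 67, so 266 = 14p and p* = 19, q* = 66.
The ceiling of 14 is below the equilibrium price 19, so it binds.
At p = 14: qd = 199 - 7·14 = 101 and qs = 7·14 - 67 = 31.
Producer surplus without the control is ½ · (19 - 67/7) · 66 = 2178/7.
With the ceiling, producers sell 31 units at 14, so PS = ½ · (14 - 67/7) · 31 = 961/14.
Change in producer surplus = 961/14 - 2178/7 = -242.5.

-242.5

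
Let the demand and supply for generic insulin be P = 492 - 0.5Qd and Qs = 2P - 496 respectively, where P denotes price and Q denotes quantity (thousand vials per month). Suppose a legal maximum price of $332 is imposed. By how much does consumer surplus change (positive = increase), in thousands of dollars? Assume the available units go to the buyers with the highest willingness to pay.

4940

Rearranging demand gives Qd = 984 - 2P. In a free market, 984 - 2P = 2P - 496 gives the equilibrium P* = 370, Q* = 244.
The ceiling of 332 is below the equilibrium price 370, so it binds.
At P = 332: Qd = 984 - 2·332 = 320 and Qs = 2·332 - 496 = 168.
Consumer surplus without the control is ½ · (492 - 370) · 244 = 14884.
With the ceiling, 168 units are sold at 332 (assume they go to the highest-value buyers). The demand price at Q = 168 is 408, so CS = ½ · [(492 - 332) + (408 - 332)] · 168 = 19824.
Change in consumer surplus = 19824 - 14884 = 4940.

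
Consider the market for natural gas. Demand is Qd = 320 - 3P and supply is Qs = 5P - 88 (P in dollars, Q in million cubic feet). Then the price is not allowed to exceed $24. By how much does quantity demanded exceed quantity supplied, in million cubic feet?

Without the control the market clears where 320 - 3P = 5P - 88, i.e. P* = 51 and Q* = 167.
Because the ceiling (24) lies below the market-clearing price, it is binding.
At P = 24: Qd = 320 - 3·24 = 248 and Qs = 5·24 - 88 = 32.
Shortage = Qd - Qs = 248 - 32 = 216.

216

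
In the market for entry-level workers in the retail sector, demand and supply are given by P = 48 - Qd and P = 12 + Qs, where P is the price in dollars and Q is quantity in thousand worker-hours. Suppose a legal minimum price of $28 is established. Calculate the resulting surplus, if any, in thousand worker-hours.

Rearranging demand gives Qd = 48 - P; rearranging supply gives Qs = P - 12. In a free market, 48 - P = P - 12 gives the equilibrium P* = 30, Q* = 18.
The floor of 28 is below the equilibrium price 30, so it is not binding; the market clears at P* = 30, Q* = 18.
Since the control does not bind, there is no surplus.

0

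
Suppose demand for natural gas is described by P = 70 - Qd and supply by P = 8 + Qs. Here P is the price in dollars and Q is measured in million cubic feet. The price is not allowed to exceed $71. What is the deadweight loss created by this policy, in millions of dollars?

Rearranging demand gives Qd = 70 - P; rearranging supply gives Qs = P - 8. Setting quantity demanded equal to quantity supplied, 70 - P = P - 8, gives P* = 39 and Q* = 31.
Since 71 is above P* = 39, the ceiling does not bind and the free-market outcome prevails.
Since the control does not bind, no trades are prevented and deadweight loss is zero.

0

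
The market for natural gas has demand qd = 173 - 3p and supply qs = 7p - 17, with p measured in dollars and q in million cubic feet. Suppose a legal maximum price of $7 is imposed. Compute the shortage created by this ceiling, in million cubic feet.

In a free market, 173 - 3p = 7p - 17 gives the equilibrium p* = 19, q* = 116.
Since 7 < 19, the ceiling is binding.
At p = 7: qd = 173 - 3·7 = 152 and qs = 7·7 - 17 = 32.
Shortage = qd - qs = 152 - 32 = 120.

120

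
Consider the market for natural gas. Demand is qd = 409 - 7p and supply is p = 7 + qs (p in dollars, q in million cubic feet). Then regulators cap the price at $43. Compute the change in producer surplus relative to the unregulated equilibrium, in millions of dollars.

-364.5

Rearranging supply gives qs = p - 7. Setting quantity demanded equal to quantity supplied, 409 - 7p = p - 7, gives p* = 52 and q* = 45.
Because the ceiling (43) lies below the market-clearing price, it is binding.
At p = 43: qd = 409 - 7·43 = 108 and qs = 43 - 7 = 36.
Producer surplus without the control is ½ · (52 - 7) · 45 = 1012.5.
With the ceiling, producers sell 36 units at 43, so PS = ½ · (43 - 7) · 36 = 648.
Change in producer surplus = 648 - 1012.5 = -364.5.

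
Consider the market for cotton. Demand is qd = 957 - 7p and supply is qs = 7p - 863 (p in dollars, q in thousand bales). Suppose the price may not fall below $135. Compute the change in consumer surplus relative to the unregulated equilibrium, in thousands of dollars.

-147.5

Equilibrium: 957 - 7p = 7p - 863, so 1820 = 14p and p* = 130, q* = 47.
Since 135 > 130, the floor is binding.
At p = 135: qd = 957 - 7·135 = 12 and qs = 7·135 - 863 = 82.
Consumer surplus without the control is ½ · (957/7 - 130) · 47 = 2209/14.
With the floor, consumers buy 12 units at 135, so CS = ½ · (957/7 - 135) · 12 = 72/7.
Change in consumer surplus = 72/7 - 2209/14 = -147.5.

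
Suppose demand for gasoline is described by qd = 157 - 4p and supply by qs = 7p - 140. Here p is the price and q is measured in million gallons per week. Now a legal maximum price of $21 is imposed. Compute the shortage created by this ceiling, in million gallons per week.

66

Equilibrium: 157 - 4p = 7p - 140, so 297 = 11p and p* = 27, q* = 49.
Because the ceiling (21) lies below the market-clearing price, it is binding.
At p = 21: qd = 157 - 4·21 = 73 and qs = 7·21 - 140 = 7.
Shortage = qd - qs = 73 - 7 = 66.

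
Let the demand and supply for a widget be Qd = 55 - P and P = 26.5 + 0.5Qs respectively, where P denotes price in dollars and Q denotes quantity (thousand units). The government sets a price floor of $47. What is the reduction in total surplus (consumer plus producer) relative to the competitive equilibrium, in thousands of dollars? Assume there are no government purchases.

Rearranging supply gives Qs = 2P - 53. Equilibrium: 55 - P = 2P - 53, so 108 = 3P and P* = 36, Q* = 19.
The floor of 47 is above the equilibrium price 36, so it binds.
At P = 47: Qd = 55 - 47 = 8 and Qs = 2·47 - 53 = 41.
Quantity traded falls to 8. At Q = 8 the demand price is 55 - 8 = 47 and the supply price is (53 + 8)/2 = 30.5.
Deadweight loss = ½ · (47 - 30.5) · (19 - 8) = ½ · 16.5 · 11 = 90.75.

90.75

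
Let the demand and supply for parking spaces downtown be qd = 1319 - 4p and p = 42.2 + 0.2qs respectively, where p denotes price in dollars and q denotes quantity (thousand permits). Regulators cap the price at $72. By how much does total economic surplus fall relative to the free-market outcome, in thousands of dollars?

54022.5

Rearranging supply gives qs = 5p - 211. Equilibrium: 1319 - 4p = 5p - 211, so 1530 = 9p and p* = 170, q* = 639.
The ceiling of 72 is below the equilibrium price 170, so it binds.
At p = 72: qd = 1319 - 4·72 = 1031 and qs = 5·72 - 211 = 149.
Quantity traded falls to 149. At q = 149 the demand price is (1319 - 149)/4 = 292.5 and the supply price is (211 + 149)/5 = 72.
Deadweight loss = ½ · (292.5 - 72) · (639 - 149) = ½ · 220.5 · 490 = 54022.5.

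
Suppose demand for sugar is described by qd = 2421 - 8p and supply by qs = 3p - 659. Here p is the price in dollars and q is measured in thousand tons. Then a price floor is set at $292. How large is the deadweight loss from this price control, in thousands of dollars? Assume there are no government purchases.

Without the control the market clears where 2421 - 8p = 3p - 659, i.e. p* = 280 and q* = 181.
The floor of 292 is above the equilibrium price 280, so it binds.
At p = 292: qd = 2421 - 8·292 = 85 and qs = 3·292 - 659 = 217.
Quantity traded falls to 85. At q = 85 the demand price is (2421 - 85)/8 = 292 and the supply price is (659 + 85)/3 = 248.
Deadweight loss = ½ · (292 - 248) · (181 - 85) = ½ · 44 · 96 = 2112.

2112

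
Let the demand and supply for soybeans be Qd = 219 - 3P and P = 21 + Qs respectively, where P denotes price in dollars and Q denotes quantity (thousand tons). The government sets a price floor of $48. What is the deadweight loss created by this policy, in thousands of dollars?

Rearranging supply gives Qs = P - 21. Equilibrium: 219 - 3P = P - 21, so 240 = 4P and P* = 60, Q* = 39.
Since 48 is below P* = 60, the floor does not bind and the free-market outcome prevails.
Since the control does not bind, no trades are prevented and deadweight loss is zero.

0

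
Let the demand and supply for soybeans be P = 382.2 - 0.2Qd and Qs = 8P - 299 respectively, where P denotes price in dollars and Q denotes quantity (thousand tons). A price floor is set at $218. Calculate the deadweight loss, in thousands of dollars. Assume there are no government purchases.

9360

Rearranging demand gives Qd = 1911 - 5P. Equilibrium: 1911 - 5P = 8P - 299, so 2210 = 13P and P* = 170, Q* = 1061.
The floor of 218 is above the equilibrium price 170, so it binds.
At P = 218: Qd = 1911 - 5·218 = 821 and Qs = 8·218 - 299 = 1445.
Quantity traded falls to 821. At Q = 821 the demand price is (1911 - 821)/5 = 218 and the supply price is (299 + 821)/8 = 140.
Deadweight loss = ½ · (218 - 140) · (1061 - 821) = ½ · 78 · 240 = 9360.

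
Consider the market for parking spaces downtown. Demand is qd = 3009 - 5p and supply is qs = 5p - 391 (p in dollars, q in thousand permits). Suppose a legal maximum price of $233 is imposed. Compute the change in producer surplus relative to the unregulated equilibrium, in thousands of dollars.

-111440.5

Without the control the market clears where 3009 - 5p = 5p - 391, i.e. p* = 340 and q* = 1309.
The ceiling of 233 is below the equilibrium price 340, so it binds.
At p = 233: qd = 3009 - 5·233 = 1844 and qs = 5·233 - 391 = 774.
Producer surplus without the control is ½ · (340 - 78.2) · 1309 = 171348.1.
With the ceiling, producers sell 774 units at 233, so PS = ½ · (233 - 78.2) · 774 = 59907.6.
Change in producer surplus = 59907.6 - 171348.1 = -111440.5.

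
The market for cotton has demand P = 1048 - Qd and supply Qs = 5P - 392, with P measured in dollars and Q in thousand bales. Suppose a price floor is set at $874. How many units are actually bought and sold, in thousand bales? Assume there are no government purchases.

Rearranging demand gives Qd = 1048 - P. Without the control the market clears where 1048 - P = 5P - 392, i.e. P* = 240 and Q* = 808.
Because the floor (874) lies above the market-clearing price, it is binding.
At P = 874: Qd = 1048 - 874 = 174 and Qs = 5·874 - 392 = 3978.
The quantity actually transacted is the short side, demand: 174.

174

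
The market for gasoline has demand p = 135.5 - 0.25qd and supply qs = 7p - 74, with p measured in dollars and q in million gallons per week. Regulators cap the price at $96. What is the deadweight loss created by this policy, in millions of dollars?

Rearranging demand gives qd = 542 - 4p. In a free market, 542 - 4p = 7p - 74 gives the equilibrium p* = 56, q* = 318.
Since 96 is above p* = 56, the ceiling does not bind and the free-market outcome prevails.
Since the control does not bind, no trades are prevented and deadweight loss is zero.

0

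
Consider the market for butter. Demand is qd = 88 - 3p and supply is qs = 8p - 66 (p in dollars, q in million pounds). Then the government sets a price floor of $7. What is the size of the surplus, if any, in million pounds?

Equilibrium: 88 - 3p = 8p - 66, so 154 = 11p and p* = 14, q* = 46.
The floor of 7 is below the equilibrium price 14, so it is not binding; the market clears at p* = 14, q* = 46.
Since the control does not bind, there is no surplus.

0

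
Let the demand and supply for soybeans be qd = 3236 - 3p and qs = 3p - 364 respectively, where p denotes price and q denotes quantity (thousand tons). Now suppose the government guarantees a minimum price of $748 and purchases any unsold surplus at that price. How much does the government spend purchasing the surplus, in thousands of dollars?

Setting quantity demanded equal to quantity supplied, 3236 - 3p = 3p - 364, gives p* = 600 and q* = 1436.
Because the floor (748) lies above the market-clearing price, it is binding.
At p = 748: qd = 3236 - 3·748 = 992 and qs = 3·748 - 364 = 1880.
Surplus = qs - qd = 888.
Government expenditure = surplus × support price = 888 × 748 = 664224.

664224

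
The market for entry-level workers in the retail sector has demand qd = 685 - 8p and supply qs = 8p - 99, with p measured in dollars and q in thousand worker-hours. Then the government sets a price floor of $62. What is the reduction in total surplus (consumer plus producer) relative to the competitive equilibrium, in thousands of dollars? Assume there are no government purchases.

Without the control the market clears where 685 - 8p = 8p - 99, i.e. p* = 49 and q* = 293.
Because the floor (62) lies above the market-clearing price, it is binding.
At p = 62: qd = 685 - 8·62 = 189 and qs = 8·62 - 99 = 397.
Quantity traded falls to 189. At q = 189 the demand price is (685 - 189)/8 = 62 and the supply price is (99 + 189)/8 = 36.
Deadweight loss = ½ · (62 - 36) · (293 - 189) = ½ · 26 · 104 = 1352.

1352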